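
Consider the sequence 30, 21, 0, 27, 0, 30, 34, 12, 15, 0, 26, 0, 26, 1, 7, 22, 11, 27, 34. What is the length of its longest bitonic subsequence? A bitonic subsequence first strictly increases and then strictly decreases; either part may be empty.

7

Let inc[i] be the LIS ending at i and dec[i] the longest strictly decreasing subsequence starting at i. inc = [1, 1, 1, 2, 1, 3, 4, 2, 3, 1, 4, 1, 4, 2, 3, 4, 4, 5, 6], dec = [5, 3, 1, 4, 1, 4, 4, 2, 2, 1, 3, 1, 3, 1, 1, 2, 1, 1, 1].
max_i inc[i]+dec[i]−1 = 7, with one witness 21, 27, 30, 34, 26, 22, 11.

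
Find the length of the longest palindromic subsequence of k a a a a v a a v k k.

8

One longest palindromic subsequence is kaaaaaak (positions 1,2,3,4,5,7,8,11); it reads the same forward and backward, and the interval DP gives dp[1][11] = 8.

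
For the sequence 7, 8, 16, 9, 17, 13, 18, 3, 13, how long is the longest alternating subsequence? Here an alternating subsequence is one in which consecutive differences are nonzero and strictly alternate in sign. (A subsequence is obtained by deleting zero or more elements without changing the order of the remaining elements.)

8

Track the best alternating length ending on an up-step vs a down-step at each position: up/down = 1/1, 2/1, 2/1, 2/3, 4/1, 4/5, 6/1, 1/7, 8/7.
The maximum over both is 8; one such subsequence is 7, 16, 9, 17, 13, 18, 3, 13.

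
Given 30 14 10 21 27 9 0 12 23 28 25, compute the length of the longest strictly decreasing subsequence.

One longest decreasing subsequence is 30, 14, 10, 9, 0 (positions 1,2,3,6,7), of length 5; no longer one exists.

5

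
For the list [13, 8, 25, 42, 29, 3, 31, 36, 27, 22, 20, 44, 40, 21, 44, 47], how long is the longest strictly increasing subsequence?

Let dp[i] be the longest increasing subsequence ending at position i. Then dp = [1, 1, 2, 3, 3, 1, 4, 5, 3, 2, 2, 6, 6, 3, 7, 8].
The maximum is 8; one witness is 13, 25, 29, 31, 36, 40, 44, 47 at positions 1,3,5,7,8,13,15,16.

8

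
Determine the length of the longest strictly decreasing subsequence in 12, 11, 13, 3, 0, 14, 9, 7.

4

Let dp[i] be the longest decreasing subsequence ending at position i. Then dp = [1, 2, 1, 3, 4, 1, 3, 4].
The maximum is 4; one witness is 12, 11, 3, 0 at positions 1,2,4,5.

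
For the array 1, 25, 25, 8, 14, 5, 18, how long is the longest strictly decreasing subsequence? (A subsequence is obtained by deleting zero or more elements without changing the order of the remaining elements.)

3

One longest decreasing subsequence is 25, 8, 5 (positions 2,4,6), of length 3; no longer one exists.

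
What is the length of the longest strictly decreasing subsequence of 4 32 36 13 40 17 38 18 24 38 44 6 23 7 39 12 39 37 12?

5

Let dp[i] be the longest decreasing subsequence ending at position i. Then dp = [1, 1, 1, 2, 1, 2, 2, 3, 3, 2, 1, 4, 4, 5, 2, 5, 2, 3, 5].
The maximum is 5; one witness is 40, 38, 24, 23, 7 at positions 5,7,9,13,14.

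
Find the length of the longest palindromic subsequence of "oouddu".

4

Using dp[i][j] = 2 + dp[i+1][j−1] if the ends match, else max(dp[i+1][j], dp[i][j−1]):
dp[1][6] = 4. A witness is uddu at positions 3,4,5,6.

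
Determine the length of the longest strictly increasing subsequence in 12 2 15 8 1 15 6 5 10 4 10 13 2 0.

4

Scanning left to right, the best length ending at each element is: 12→1, 2→1, 15→2, 8→2, 1→1, 15→3, 6→2, 5→2, 10→3, 4→2, 10→3, 13→4, 2→2, 0→1.
So the longest increasing subsequence has length 4, e.g. 2, 8, 10, 13.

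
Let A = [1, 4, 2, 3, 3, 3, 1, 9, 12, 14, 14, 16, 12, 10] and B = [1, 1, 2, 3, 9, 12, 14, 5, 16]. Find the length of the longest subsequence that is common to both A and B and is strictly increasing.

7

A longest common strictly increasing subsequence is 1, 2, 3, 9, 12, 14, 16 (length 7); it appears in order in both A and B, and no longer such subsequence exists.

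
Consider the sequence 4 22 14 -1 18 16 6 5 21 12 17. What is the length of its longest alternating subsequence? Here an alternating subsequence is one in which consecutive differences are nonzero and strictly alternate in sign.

A longest alternating subsequence is 4, 22, 14, 18, 16, 21, 12, 17 (positions 1,2,3,5,6,9,10,11); its 7 consecutive differences strictly alternate in sign, and length 8 is optimal.

8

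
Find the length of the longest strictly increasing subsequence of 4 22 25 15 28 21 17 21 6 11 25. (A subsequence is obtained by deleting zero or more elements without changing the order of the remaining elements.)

5

Scanning left to right, the best length ending at each element is: 4→1, 22→2, 25→3, 15→2, 28→4, 21→3, 17→3, 21→4, 6→2, 11→3, 25→5.
So the longest increasing subsequence has length 5, e.g. 4, 15, 17, 21, 25.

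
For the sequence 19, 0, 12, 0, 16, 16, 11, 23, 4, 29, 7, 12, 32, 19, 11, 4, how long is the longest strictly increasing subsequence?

6

Let dp[i] be the longest increasing subsequence ending at position i. Then dp = [1, 1, 2, 1, 3, 3, 2, 4, 2, 5, 3, 4, 6, 5, 4, 2].
The maximum is 6; one witness is 0, 12, 16, 23, 29, 32 at positions 2,3,5,8,10,13.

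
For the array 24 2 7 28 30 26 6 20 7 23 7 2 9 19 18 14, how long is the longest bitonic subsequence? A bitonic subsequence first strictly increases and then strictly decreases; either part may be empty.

9

One longest bitonic subsequence is 2, 7, 28, 30, 26, 23, 19, 18, 14 (positions 2,3,4,5,6,10,14,15,16): it rises to 30 then falls. Length 9 is optimal.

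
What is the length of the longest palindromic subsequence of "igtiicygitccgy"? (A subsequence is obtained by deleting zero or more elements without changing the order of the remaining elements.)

Using dp[i][j] = 2 + dp[i+1][j−1] if the ends match, else max(dp[i+1][j], dp[i][j−1]):
dp[1][14] = 7. A witness is gtigitg at positions 2,3,4,8,9,10,13.

7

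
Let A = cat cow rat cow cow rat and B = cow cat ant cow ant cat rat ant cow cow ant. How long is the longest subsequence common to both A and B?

A longest common subsequence is cat, cow, rat, cow, cow (length 5); the LCS DP confirms no longer common subsequence exists.

5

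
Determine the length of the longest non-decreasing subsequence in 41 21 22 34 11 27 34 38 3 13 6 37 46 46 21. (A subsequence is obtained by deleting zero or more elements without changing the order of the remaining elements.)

7

One longest non-decreasing subsequence is 21, 22, 34, 34, 38, 46, 46 (positions 2,3,4,7,8,13,14), of length 7; no longer one exists.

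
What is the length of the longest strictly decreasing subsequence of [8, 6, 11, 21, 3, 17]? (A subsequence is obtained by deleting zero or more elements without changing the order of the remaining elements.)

3

Let dp[i] be the longest decreasing subsequence ending at position i. Then dp = [1, 2, 1, 1, 3, 2].
The maximum is 3; one witness is 8, 6, 3 at positions 1,2,5.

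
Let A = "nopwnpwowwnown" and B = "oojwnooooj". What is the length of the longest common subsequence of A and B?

5

A longest common subsequence is ownoo (length 5); the LCS DP confirms no longer common subsequence exists.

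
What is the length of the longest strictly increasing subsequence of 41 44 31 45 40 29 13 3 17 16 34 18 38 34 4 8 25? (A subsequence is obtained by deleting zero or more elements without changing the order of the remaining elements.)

Let dp[i] be the longest increasing subsequence ending at position i. Then dp = [1, 2, 1, 3, 2, 1, 1, 1, 2, 2, 3, 3, 4, 4, 2, 3, 4].
The maximum is 4; one witness is 13, 17, 34, 38 at positions 7,9,11,13.

4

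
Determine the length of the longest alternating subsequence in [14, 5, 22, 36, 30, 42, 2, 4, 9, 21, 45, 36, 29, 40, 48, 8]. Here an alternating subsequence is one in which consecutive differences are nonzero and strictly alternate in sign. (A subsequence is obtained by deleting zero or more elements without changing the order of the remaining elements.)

10

Track the best alternating length ending on an up-step vs a down-step at each position: up/down = 1/1, 1/2, 3/1, 3/1, 3/4, 5/1, 1/6, 7/6, 7/6, 7/6, 7/1, 7/8, 7/8, 9/8, 9/1, 7/10.
The maximum over both is 10; one such subsequence is 14, 5, 36, 30, 42, 2, 45, 36, 40, 8.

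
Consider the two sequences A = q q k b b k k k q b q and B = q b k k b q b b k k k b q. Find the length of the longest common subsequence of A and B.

Backtracking the LCS table gives one alignment: q (A1,B1) → q (A2,B6) → b (A4,B7) → b (A5,B8) → k (A6,B9) → k (A7,B10) → k (A8,B11) → b (A10,B12) → q (A11,B13).
So the longest common subsequence has length 9.

9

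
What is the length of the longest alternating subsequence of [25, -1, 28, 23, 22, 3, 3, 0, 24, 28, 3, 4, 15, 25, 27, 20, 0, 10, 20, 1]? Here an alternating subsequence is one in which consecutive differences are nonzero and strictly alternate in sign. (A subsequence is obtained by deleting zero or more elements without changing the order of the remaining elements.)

10

A longest alternating subsequence is 25, -1, 28, 23, 24, 3, 4, 0, 10, 1 (positions 1,2,3,4,9,11,12,17,18,20); its 9 consecutive differences strictly alternate in sign, and length 10 is optimal.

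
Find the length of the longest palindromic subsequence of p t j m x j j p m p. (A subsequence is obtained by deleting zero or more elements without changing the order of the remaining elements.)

Using dp[i][j] = 2 + dp[i+1][j−1] if the ends match, else max(dp[i+1][j], dp[i][j−1]):
dp[1][10] = 6. A witness is pmjjmp at positions 1,4,6,7,9,10.

6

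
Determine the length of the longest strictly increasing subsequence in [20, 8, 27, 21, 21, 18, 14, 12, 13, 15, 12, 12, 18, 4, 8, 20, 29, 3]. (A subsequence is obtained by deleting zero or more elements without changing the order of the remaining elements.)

7

Scanning left to right, the best length ending at each element is: 20→1, 8→1, 27→2, 21→2, 21→2, 18→2, 14→2, 12→2, 13→3, 15→4, 12→2, 12→2, 18→5, 4→1, 8→2, 20→6, 29→7, 3→1.
So the longest increasing subsequence has length 7, e.g. 8, 12, 13, 15, 18, 20, 29.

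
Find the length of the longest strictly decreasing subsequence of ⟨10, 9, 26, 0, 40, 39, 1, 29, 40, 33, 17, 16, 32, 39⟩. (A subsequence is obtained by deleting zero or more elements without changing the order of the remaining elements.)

Let dp[i] be the longest decreasing subsequence ending at position i. Then dp = [1, 2, 1, 3, 1, 2, 3, 3, 1, 3, 4, 5, 4, 2].
The maximum is 5; one witness is 40, 39, 29, 17, 16 at positions 5,6,8,11,12.

5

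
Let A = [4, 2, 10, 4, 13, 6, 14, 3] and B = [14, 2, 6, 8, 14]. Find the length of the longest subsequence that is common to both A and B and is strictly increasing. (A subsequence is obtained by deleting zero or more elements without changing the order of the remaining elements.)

3

A longest common strictly increasing subsequence is 2, 6, 14 (length 3); it appears in order in both A and B, and no longer such subsequence exists.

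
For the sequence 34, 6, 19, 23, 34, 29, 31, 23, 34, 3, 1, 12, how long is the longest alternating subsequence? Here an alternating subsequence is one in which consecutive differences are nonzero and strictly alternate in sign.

9

A longest alternating subsequence is 34, 6, 34, 29, 31, 23, 34, 3, 12 (positions 1,2,5,6,7,8,9,10,12); its 8 consecutive differences strictly alternate in sign, and length 9 is optimal.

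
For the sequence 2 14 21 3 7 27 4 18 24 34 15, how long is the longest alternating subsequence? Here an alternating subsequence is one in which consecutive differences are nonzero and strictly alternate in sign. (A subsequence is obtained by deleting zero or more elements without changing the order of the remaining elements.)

7

Track the best alternating length ending on an up-step vs a down-step at each position: up/down = 1/1, 2/1, 2/1, 2/3, 4/3, 4/1, 4/5, 6/5, 6/5, 6/1, 6/7.
The maximum over both is 7; one such subsequence is 2, 14, 3, 7, 4, 18, 15.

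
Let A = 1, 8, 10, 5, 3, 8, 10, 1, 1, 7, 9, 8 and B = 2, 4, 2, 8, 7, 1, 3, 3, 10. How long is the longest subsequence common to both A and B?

3

Backtracking the LCS table gives one alignment: 1 (A1,B6) → 3 (A5,B8) → 10 (A7,B9).
So the longest common subsequence has length 3.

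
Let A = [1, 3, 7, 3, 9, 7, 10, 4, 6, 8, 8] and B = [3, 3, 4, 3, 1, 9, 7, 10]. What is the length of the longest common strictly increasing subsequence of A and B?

For each value that appears in both, track the longest common increasing run ending there.
The best achievable length is 3; one witness is 3, 9, 10 (A-positions 2,5,7, B-positions 1,6,8).

3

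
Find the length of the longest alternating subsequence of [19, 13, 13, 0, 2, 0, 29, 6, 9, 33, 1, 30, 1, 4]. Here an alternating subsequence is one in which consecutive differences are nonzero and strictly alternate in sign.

A longest alternating subsequence is 19, 0, 2, 0, 29, 6, 9, 1, 30, 1, 4 (positions 1,4,5,6,7,8,9,11,12,13,14); its 10 consecutive differences strictly alternate in sign, and length 11 is optimal.

11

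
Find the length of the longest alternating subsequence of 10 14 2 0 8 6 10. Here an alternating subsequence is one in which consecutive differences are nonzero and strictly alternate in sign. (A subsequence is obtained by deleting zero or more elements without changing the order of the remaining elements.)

6

Track the best alternating length ending on an up-step vs a down-step at each position: up/down = 1/1, 2/1, 1/3, 1/3, 4/3, 4/5, 6/3.
The maximum over both is 6; one such subsequence is 10, 14, 2, 8, 6, 10.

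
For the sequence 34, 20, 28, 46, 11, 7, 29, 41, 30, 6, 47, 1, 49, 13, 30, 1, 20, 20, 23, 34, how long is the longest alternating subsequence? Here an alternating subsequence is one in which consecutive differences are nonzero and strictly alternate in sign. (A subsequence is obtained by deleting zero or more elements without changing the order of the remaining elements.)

13

Track the best alternating length ending on an up-step vs a down-step at each position: up/down = 1/1, 1/2, 3/2, 3/1, 1/4, 1/4, 5/4, 5/4, 5/6, 1/6, 7/1, 1/8, 9/1, 9/10, 11/10, 1/12, 13/12, 13/12, 13/12, 13/10.
The maximum over both is 13; one such subsequence is 34, 20, 28, 11, 41, 30, 47, 1, 49, 13, 30, 1, 20.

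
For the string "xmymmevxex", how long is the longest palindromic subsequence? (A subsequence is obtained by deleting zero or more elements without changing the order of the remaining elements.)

5

Using dp[i][j] = 2 + dp[i+1][j−1] if the ends match, else max(dp[i+1][j], dp[i][j−1]):
dp[1][10] = 5. A witness is xexex at positions 1,6,8,9,10.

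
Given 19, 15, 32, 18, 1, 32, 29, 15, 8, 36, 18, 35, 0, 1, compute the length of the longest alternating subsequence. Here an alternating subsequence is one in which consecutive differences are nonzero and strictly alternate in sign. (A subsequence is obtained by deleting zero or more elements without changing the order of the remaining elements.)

Track the best alternating length ending on an up-step vs a down-step at each position: up/down = 1/1, 1/2, 3/1, 3/4, 1/4, 5/1, 5/6, 5/6, 5/6, 7/1, 7/8, 9/8, 1/10, 11/10.
The maximum over both is 11; one such subsequence is 19, 15, 32, 18, 32, 29, 36, 18, 35, 0, 1.

11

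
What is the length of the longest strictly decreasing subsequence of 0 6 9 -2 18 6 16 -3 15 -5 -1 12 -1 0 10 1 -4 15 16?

Let dp[i] be the longest decreasing subsequence ending at position i. Then dp = [1, 1, 1, 2, 1, 2, 2, 3, 3, 4, 4, 4, 5, 5, 5, 6, 7, 3, 2].
The maximum is 7; one witness is 18, 16, 15, 12, 10, 1, -4 at positions 5,7,9,12,15,16,17.

7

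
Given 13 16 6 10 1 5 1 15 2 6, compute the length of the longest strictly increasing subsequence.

3

Let dp[i] be the longest increasing subsequence ending at position i. Then dp = [1, 2, 1, 2, 1, 2, 1, 3, 2, 3].
The maximum is 3; one witness is 6, 10, 15 at positions 3,4,8.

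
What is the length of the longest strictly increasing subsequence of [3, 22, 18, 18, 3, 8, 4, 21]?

3

Scanning left to right, the best length ending at each element is: 3→1, 22→2, 18→2, 18→2, 3→1, 8→2, 4→2, 21→3.
So the longest increasing subsequence has length 3, e.g. 3, 18, 21.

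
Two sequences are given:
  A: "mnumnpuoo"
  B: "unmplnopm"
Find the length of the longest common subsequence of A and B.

4

Backtracking the LCS table gives one alignment: n (A2,B2) → m (A4,B3) → n (A5,B6) → p (A6,B8).
So the longest common subsequence has length 4.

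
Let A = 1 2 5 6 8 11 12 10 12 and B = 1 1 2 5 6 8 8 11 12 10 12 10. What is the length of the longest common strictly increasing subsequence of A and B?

7

For each value that appears in both, track the longest common increasing run ending there.
The best achievable length is 7; one witness is 1, 2, 5, 6, 8, 11, 12 (A-positions 1,2,3,4,5,6,7, B-positions 1,3,4,5,6,8,9).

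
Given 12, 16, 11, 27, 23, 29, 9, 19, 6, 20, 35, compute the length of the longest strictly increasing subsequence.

5

Scanning left to right, the best length ending at each element is: 12→1, 16→2, 11→1, 27→3, 23→3, 29→4, 9→1, 19→3, 6→1, 20→4, 35→5.
So the longest increasing subsequence has length 5, e.g. 12, 16, 27, 29, 35.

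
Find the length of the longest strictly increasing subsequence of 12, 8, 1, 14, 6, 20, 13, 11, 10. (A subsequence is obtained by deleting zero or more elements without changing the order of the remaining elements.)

3

Scanning left to right, the best length ending at each element is: 12→1, 8→1, 1→1, 14→2, 6→2, 20→3, 13→3, 11→3, 10→3.
So the longest increasing subsequence has length 3, e.g. 12, 14, 20.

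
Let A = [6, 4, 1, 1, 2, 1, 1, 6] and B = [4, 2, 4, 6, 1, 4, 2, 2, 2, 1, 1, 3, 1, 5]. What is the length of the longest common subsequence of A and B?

A longest common subsequence is 6, 4, 1, 1, 1 (length 5); the LCS DP confirms no longer common subsequence exists.

5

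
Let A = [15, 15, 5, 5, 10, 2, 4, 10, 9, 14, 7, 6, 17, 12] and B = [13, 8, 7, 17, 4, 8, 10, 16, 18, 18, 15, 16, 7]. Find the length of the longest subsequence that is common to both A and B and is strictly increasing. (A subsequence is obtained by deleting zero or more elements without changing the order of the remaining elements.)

For each value that appears in both, track the longest common increasing run ending there.
The best achievable length is 2; one witness is 7, 17 (A-positions 11,13, B-positions 3,4).

2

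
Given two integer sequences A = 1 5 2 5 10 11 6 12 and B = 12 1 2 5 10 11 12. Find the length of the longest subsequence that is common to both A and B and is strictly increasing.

A longest common strictly increasing subsequence is 1, 2, 5, 10, 11, 12 (length 6); it appears in order in both A and B, and no longer such subsequence exists.

6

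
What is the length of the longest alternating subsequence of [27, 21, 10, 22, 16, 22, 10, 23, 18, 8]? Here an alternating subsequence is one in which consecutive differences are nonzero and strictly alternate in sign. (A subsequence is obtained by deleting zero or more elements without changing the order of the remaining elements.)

8

Track the best alternating length ending on an up-step vs a down-step at each position: up/down = 1/1, 1/2, 1/2, 3/2, 3/4, 5/2, 1/6, 7/2, 7/8, 1/8.
The maximum over both is 8; one such subsequence is 27, 21, 22, 16, 22, 10, 23, 18.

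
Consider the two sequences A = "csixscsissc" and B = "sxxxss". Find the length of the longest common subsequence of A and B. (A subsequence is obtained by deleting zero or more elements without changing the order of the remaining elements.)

4

A longest common subsequence is sxss (length 4); the LCS DP confirms no longer common subsequence exists.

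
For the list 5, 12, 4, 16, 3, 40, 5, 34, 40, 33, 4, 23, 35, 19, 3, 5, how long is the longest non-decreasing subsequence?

One longest non-decreasing subsequence is 5, 12, 16, 40, 40 (positions 1,2,4,6,9), of length 5; no longer one exists.

5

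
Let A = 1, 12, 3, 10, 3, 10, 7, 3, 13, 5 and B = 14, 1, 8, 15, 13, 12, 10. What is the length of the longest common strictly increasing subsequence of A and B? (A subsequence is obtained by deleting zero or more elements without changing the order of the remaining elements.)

A longest common strictly increasing subsequence is 1, 13 (length 2); it appears in order in both A and B, and no longer such subsequence exists.

2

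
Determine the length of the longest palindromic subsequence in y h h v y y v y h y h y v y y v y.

Using dp[i][j] = 2 + dp[i+1][j−1] if the ends match, else max(dp[i+1][j], dp[i][j−1]):
dp[1][17] = 15. A witness is yvyyvyhyhyvyyvy at positions 1,4,5,6,7,8,9,10,11,12,13,14,15,16,17.

15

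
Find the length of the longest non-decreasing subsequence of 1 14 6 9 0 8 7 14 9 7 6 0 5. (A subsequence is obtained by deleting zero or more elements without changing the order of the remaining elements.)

One longest non-decreasing subsequence is 1, 6, 9, 14 (positions 1,3,4,8), of length 4; no longer one exists.

4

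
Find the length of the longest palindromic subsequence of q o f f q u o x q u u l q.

Using dp[i][j] = 2 + dp[i+1][j−1] if the ends match, else max(dp[i+1][j], dp[i][j−1]):
dp[1][13] = 6. A witness is qoffoq at positions 1,2,3,4,7,13.

6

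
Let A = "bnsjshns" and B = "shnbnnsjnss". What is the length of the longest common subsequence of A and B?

Backtracking the LCS table gives one alignment: b (A1,B4) → n (A2,B6) → s (A3,B7) → j (A4,B8) → s (A5,B10) → s (A8,B11).
So the longest common subsequence has length 6.

6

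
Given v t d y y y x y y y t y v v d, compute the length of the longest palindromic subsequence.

One longest palindromic subsequence is vtyyyxyyytv (positions 1,2,4,5,6,7,8,9,10,11,14); it reads the same forward and backward, and the interval DP gives dp[1][15] = 11.

11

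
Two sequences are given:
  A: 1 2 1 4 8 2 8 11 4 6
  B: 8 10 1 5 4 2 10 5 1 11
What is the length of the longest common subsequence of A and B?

4

Backtracking the LCS table gives one alignment: 1 (A1,B3) → 2 (A2,B6) → 1 (A3,B9) → 11 (A8,B10).
So the longest common subsequence has length 4.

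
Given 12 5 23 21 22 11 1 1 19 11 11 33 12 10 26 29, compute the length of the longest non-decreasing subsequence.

Let dp[i] be the longest non-decreasing subsequence ending at position i. Then dp = [1, 1, 2, 2, 3, 2, 1, 2, 3, 3, 4, 5, 5, 3, 6, 7].
The maximum is 7; one witness is 5, 11, 11, 11, 12, 26, 29 at positions 2,6,10,11,13,15,16.

7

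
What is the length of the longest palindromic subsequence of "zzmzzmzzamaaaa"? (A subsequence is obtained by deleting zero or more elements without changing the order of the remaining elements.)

8

One longest palindromic subsequence is zzmzzmzz (positions 1,2,3,4,5,6,7,8); it reads the same forward and backward, and the interval DP gives dp[1][14] = 8.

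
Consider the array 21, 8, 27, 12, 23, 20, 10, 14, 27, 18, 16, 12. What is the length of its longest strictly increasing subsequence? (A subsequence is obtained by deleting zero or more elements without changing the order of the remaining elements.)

Scanning left to right, the best length ending at each element is: 21→1, 8→1, 27→2, 12→2, 23→3, 20→3, 10→2, 14→3, 27→4, 18→4, 16→4, 12→3.
So the longest increasing subsequence has length 4, e.g. 8, 12, 23, 27.

4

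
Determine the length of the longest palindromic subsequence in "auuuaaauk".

5

One longest palindromic subsequence is uaaau (positions 4,5,6,7,8); it reads the same forward and backward, and the interval DP gives dp[1][9] = 5.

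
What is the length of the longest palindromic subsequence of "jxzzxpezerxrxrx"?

7

One longest palindromic subsequence is xrxrxrx (positions 2,10,11,12,13,14,15); it reads the same forward and backward, and the interval DP gives dp[1][15] = 7.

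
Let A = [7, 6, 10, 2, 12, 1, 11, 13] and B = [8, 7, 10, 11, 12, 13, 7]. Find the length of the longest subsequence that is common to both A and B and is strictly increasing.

A longest common strictly increasing subsequence is 7, 10, 11, 13 (length 4); it appears in order in both A and B, and no longer such subsequence exists.

4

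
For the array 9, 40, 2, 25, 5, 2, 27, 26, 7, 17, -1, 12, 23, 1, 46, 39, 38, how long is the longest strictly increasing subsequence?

One longest increasing subsequence is 2, 5, 7, 17, 23, 46 (positions 3,5,9,10,13,15), of length 6; no longer one exists.

6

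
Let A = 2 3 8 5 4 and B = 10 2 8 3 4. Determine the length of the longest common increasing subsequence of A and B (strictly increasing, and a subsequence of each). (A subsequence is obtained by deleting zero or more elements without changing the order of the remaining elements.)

3

A longest common strictly increasing subsequence is 2, 3, 4 (length 3); it appears in order in both A and B, and no longer such subsequence exists.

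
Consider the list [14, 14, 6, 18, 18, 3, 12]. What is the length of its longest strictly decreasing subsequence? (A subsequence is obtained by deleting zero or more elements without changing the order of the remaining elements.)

3

One longest decreasing subsequence is 14, 6, 3 (positions 1,3,6), of length 3; no longer one exists.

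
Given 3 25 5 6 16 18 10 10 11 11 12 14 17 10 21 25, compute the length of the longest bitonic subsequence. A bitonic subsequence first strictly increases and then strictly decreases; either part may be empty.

10

One longest bitonic subsequence is 3, 5, 6, 10, 11, 12, 14, 17, 21, 25 (positions 1,3,4,7,9,11,12,13,15,16): it rises to 25 then falls. Length 10 is optimal.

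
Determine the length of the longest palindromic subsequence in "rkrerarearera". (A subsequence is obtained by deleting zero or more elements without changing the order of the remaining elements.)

9

Using dp[i][j] = 2 + dp[i+1][j−1] if the ends match, else max(dp[i+1][j], dp[i][j−1]):
dp[1][13] = 9. A witness is reraearer at positions 3,4,5,6,8,9,10,11,12.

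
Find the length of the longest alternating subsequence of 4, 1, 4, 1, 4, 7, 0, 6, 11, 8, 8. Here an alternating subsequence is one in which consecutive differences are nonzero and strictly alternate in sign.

A longest alternating subsequence is 4, 1, 4, 1, 4, 0, 11, 8 (positions 1,2,3,4,5,7,9,10); its 7 consecutive differences strictly alternate in sign, and length 8 is optimal.

8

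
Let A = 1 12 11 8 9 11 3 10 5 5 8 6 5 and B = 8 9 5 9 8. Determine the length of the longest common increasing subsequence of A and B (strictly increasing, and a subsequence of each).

For each value that appears in both, track the longest common increasing run ending there.
The best achievable length is 2; one witness is 8, 9 (A-positions 4,5, B-positions 1,2).

2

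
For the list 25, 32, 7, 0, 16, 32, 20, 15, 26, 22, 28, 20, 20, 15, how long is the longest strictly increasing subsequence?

5

One longest increasing subsequence is 7, 16, 20, 26, 28 (positions 3,5,7,9,11), of length 5; no longer one exists.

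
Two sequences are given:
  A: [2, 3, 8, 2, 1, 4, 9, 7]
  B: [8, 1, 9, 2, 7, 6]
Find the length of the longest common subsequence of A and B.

A longest common subsequence is 8, 1, 9, 7 (length 4); the LCS DP confirms no longer common subsequence exists.

4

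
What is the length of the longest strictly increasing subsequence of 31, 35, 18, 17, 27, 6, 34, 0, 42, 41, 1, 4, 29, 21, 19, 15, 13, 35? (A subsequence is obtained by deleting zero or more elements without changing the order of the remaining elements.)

5

Scanning left to right, the best length ending at each element is: 31→1, 35→2, 18→1, 17→1, 27→2, 6→1, 34→3, 0→1, 42→4, 41→4, 1→2, 4→3, 29→4, 21→4, 19→4, 15→4, 13→4, 35→5.
So the longest increasing subsequence has length 5, e.g. 0, 1, 4, 29, 35.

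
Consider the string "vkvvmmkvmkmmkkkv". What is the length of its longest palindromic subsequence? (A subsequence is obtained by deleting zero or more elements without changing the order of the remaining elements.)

Using dp[i][j] = 2 + dp[i+1][j−1] if the ends match, else max(dp[i+1][j], dp[i][j−1]):
dp[1][16] = 11. A witness is vkmmkmkmmkv at positions 1,2,5,6,7,9,10,11,12,15,16.

11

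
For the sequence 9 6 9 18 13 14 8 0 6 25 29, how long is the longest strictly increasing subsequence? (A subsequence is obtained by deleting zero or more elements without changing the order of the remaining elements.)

6

Let dp[i] be the longest increasing subsequence ending at position i. Then dp = [1, 1, 2, 3, 3, 4, 2, 1, 2, 5, 6].
The maximum is 6; one witness is 6, 9, 13, 14, 25, 29 at positions 2,3,5,6,10,11.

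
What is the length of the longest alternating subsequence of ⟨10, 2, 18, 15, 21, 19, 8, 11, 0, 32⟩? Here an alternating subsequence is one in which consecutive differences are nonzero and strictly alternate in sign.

9

Track the best alternating length ending on an up-step vs a down-step at each position: up/down = 1/1, 1/2, 3/1, 3/4, 5/1, 5/6, 3/6, 7/6, 1/8, 9/1.
The maximum over both is 9; one such subsequence is 10, 2, 18, 15, 21, 8, 11, 0, 32.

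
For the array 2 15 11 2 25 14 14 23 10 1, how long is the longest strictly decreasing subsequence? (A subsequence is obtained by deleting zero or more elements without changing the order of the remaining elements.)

4

One longest decreasing subsequence is 15, 11, 2, 1 (positions 2,3,4,10), of length 4; no longer one exists.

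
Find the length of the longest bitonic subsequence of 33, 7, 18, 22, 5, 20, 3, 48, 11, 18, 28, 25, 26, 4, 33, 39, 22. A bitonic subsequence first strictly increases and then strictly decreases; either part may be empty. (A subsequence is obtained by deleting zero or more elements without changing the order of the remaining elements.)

8

One longest bitonic subsequence is 7, 18, 22, 25, 26, 33, 39, 22 (positions 2,3,4,12,13,15,16,17): it rises to 39 then falls. Length 8 is optimal.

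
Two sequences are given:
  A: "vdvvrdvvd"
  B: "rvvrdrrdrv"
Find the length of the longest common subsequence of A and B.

5

Backtracking the LCS table gives one alignment: v (A1,B3) → d (A2,B5) → r (A5,B7) → d (A6,B8) → v (A8,B10).
So the longest common subsequence has length 5.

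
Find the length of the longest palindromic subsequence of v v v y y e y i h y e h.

Using dp[i][j] = 2 + dp[i+1][j−1] if the ends match, else max(dp[i+1][j], dp[i][j−1]):
dp[1][12] = 5. A witness is eyhye at positions 6,7,9,10,11.

5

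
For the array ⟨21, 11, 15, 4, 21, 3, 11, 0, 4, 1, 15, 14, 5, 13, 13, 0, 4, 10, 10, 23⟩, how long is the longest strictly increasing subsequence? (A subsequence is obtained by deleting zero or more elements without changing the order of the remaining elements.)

Scanning left to right, the best length ending at each element is: 21→1, 11→1, 15→2, 4→1, 21→3, 3→1, 11→2, 0→1, 4→2, 1→2, 15→3, 14→3, 5→3, 13→4, 13→4, 0→1, 4→3, 10→4, 10→4, 23→5.
So the longest increasing subsequence has length 5, e.g. 3, 4, 5, 13, 23.

5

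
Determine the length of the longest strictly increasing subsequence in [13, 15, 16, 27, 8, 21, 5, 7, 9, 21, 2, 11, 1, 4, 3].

Scanning left to right, the best length ending at each element is: 13→1, 15→2, 16→3, 27→4, 8→1, 21→4, 5→1, 7→2, 9→3, 21→4, 2→1, 11→4, 1→1, 4→2, 3→2.
So the longest increasing subsequence has length 4, e.g. 13, 15, 16, 27.

4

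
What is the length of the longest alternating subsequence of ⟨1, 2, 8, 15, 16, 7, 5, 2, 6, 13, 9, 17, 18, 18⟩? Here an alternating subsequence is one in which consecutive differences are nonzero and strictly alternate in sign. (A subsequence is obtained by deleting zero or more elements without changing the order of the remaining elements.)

Track the best alternating length ending on an up-step vs a down-step at each position: up/down = 1/1, 2/1, 2/1, 2/1, 2/1, 2/3, 2/3, 2/3, 4/3, 4/3, 4/5, 6/1, 6/1, 6/1.
The maximum over both is 6; one such subsequence is 1, 8, 7, 13, 9, 17.

6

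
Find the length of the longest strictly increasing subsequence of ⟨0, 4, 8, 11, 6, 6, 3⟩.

Scanning left to right, the best length ending at each element is: 0→1, 4→2, 8→3, 11→4, 6→3, 6→3, 3→2.
So the longest increasing subsequence has length 4, e.g. 0, 4, 8, 11.

4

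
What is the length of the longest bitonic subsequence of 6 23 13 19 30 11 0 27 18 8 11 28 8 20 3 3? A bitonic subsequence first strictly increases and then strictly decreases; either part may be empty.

9

Let inc[i] be the LIS ending at i and dec[i] the longest strictly decreasing subsequence starting at i. inc = [1, 2, 2, 3, 4, 2, 1, 4, 3, 2, 3, 5, 2, 4, 2, 2], dec = [2, 6, 4, 5, 6, 3, 1, 5, 4, 2, 3, 3, 2, 2, 1, 1].
max_i inc[i]+dec[i]−1 = 9, with one witness 6, 13, 19, 30, 27, 18, 11, 8, 3.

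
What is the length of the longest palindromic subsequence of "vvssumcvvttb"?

One longest palindromic subsequence is vvssvv (positions 1,2,3,4,8,9); it reads the same forward and backward, and the interval DP gives dp[1][12] = 6.

6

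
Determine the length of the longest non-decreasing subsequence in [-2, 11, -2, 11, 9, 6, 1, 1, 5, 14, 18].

Let dp[i] be the longest non-decreasing subsequence ending at position i. Then dp = [1, 2, 2, 3, 3, 3, 3, 4, 5, 6, 7].
The maximum is 7; one witness is -2, -2, 1, 1, 5, 14, 18 at positions 1,3,7,8,9,10,11.

7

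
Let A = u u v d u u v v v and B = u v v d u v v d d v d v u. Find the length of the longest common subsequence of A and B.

Backtracking the LCS table gives one alignment: u (A1,B1) → v (A3,B3) → d (A4,B4) → u (A5,B5) → v (A7,B7) → v (A8,B10) → v (A9,B12).
So the longest common subsequence has length 7.

7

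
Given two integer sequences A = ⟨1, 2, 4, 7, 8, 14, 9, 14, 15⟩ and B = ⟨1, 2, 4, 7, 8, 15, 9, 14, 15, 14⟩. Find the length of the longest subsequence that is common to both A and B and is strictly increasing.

For each value that appears in both, track the longest common increasing run ending there.
The best achievable length is 8; one witness is 1, 2, 4, 7, 8, 9, 14, 15 (A-positions 1,2,3,4,5,7,8,9, B-positions 1,2,3,4,5,7,8,9).

8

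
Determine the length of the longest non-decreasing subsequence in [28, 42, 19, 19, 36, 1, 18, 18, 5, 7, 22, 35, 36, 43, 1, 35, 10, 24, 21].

Scanning left to right, the best length ending at each element is: 28→1, 42→2, 19→1, 19→2, 36→3, 1→1, 18→2, 18→3, 5→2, 7→3, 22→4, 35→5, 36→6, 43→7, 1→2, 35→6, 10→4, 24→5, 21→5.
So the longest non-decreasing subsequence has length 7, e.g. 1, 18, 18, 22, 35, 36, 43.

7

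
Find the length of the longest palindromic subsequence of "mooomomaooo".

9

One longest palindromic subsequence is ooomomooo (positions 2,3,4,5,6,7,9,10,11); it reads the same forward and backward, and the interval DP gives dp[1][11] = 9.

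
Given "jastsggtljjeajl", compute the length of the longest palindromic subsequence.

One longest palindromic subsequence is jatggtaj (positions 1,2,4,6,7,8,13,14); it reads the same forward and backward, and the interval DP gives dp[1][15] = 8.

8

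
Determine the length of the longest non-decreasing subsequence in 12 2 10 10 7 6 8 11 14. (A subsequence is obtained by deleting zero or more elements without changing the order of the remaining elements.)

Let dp[i] be the longest non-decreasing subsequence ending at position i. Then dp = [1, 1, 2, 3, 2, 2, 3, 4, 5].
The maximum is 5; one witness is 2, 10, 10, 11, 14 at positions 2,3,4,8,9.

5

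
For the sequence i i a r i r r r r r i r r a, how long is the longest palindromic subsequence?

One longest palindromic subsequence is arirrrrrira (positions 3,4,5,6,7,8,9,10,11,13,14); it reads the same forward and backward, and the interval DP gives dp[1][14] = 11.

11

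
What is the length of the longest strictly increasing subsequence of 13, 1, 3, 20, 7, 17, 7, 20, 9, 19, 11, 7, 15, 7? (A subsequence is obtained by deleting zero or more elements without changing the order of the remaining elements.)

Let dp[i] be the longest increasing subsequence ending at position i. Then dp = [1, 1, 2, 3, 3, 4, 3, 5, 4, 5, 5, 3, 6, 3].
The maximum is 6; one witness is 1, 3, 7, 9, 11, 15 at positions 2,3,5,9,11,13.

6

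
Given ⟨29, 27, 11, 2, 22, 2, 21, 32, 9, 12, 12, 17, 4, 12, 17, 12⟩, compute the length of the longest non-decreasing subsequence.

One longest non-decreasing subsequence is 2, 2, 9, 12, 12, 17, 17 (positions 4,6,9,10,11,12,15), of length 7; no longer one exists.

7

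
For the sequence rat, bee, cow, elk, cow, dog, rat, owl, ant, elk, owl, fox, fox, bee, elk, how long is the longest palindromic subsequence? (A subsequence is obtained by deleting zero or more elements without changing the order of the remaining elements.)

One longest palindromic subsequence is elk owl elk owl elk (positions 4,8,10,11,15); it reads the same forward and backward, and the interval DP gives dp[1][15] = 5.

5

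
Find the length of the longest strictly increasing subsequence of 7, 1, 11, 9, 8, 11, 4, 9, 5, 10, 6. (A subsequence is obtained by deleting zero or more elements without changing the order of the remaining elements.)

4

Let dp[i] be the longest increasing subsequence ending at position i. Then dp = [1, 1, 2, 2, 2, 3, 2, 3, 3, 4, 4].
The maximum is 4; one witness is 7, 8, 9, 10 at positions 1,5,8,10.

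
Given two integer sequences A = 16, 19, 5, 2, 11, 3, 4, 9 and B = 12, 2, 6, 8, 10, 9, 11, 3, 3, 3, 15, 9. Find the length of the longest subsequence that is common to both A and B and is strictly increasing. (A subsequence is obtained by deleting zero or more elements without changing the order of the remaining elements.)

For each value that appears in both, track the longest common increasing run ending there.
The best achievable length is 3; one witness is 2, 3, 9 (A-positions 4,6,8, B-positions 2,8,12).

3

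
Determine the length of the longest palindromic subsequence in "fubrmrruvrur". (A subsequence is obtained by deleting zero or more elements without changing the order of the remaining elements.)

6

One longest palindromic subsequence is urrrru (positions 2,4,6,7,10,11); it reads the same forward and backward, and the interval DP gives dp[1][12] = 6.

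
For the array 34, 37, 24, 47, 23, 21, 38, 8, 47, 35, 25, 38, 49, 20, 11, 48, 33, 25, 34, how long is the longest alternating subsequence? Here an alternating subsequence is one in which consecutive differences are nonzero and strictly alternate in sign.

A longest alternating subsequence is 34, 37, 24, 47, 23, 38, 8, 47, 35, 38, 20, 48, 33, 34 (positions 1,2,3,4,5,7,8,9,10,12,14,16,17,19); its 13 consecutive differences strictly alternate in sign, and length 14 is optimal.

14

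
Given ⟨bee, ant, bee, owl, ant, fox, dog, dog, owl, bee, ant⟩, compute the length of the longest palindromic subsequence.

8

One longest palindromic subsequence is ant bee owl dog dog owl bee ant (positions 2,3,4,7,8,9,10,11); it reads the same forward and backward, and the interval DP gives dp[1][11] = 8.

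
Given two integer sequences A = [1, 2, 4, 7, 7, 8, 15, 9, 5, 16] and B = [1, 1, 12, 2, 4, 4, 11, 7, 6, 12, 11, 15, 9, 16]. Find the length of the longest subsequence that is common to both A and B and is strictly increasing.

6

For each value that appears in both, track the longest common increasing run ending there.
The best achievable length is 6; one witness is 1, 2, 4, 7, 15, 16 (A-positions 1,2,3,4,7,10, B-positions 1,4,5,8,12,14).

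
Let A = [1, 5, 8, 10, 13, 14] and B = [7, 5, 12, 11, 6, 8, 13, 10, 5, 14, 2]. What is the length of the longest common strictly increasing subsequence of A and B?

For each value that appears in both, track the longest common increasing run ending there.
The best achievable length is 4; one witness is 5, 8, 13, 14 (A-positions 2,3,5,6, B-positions 2,6,7,10).

4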